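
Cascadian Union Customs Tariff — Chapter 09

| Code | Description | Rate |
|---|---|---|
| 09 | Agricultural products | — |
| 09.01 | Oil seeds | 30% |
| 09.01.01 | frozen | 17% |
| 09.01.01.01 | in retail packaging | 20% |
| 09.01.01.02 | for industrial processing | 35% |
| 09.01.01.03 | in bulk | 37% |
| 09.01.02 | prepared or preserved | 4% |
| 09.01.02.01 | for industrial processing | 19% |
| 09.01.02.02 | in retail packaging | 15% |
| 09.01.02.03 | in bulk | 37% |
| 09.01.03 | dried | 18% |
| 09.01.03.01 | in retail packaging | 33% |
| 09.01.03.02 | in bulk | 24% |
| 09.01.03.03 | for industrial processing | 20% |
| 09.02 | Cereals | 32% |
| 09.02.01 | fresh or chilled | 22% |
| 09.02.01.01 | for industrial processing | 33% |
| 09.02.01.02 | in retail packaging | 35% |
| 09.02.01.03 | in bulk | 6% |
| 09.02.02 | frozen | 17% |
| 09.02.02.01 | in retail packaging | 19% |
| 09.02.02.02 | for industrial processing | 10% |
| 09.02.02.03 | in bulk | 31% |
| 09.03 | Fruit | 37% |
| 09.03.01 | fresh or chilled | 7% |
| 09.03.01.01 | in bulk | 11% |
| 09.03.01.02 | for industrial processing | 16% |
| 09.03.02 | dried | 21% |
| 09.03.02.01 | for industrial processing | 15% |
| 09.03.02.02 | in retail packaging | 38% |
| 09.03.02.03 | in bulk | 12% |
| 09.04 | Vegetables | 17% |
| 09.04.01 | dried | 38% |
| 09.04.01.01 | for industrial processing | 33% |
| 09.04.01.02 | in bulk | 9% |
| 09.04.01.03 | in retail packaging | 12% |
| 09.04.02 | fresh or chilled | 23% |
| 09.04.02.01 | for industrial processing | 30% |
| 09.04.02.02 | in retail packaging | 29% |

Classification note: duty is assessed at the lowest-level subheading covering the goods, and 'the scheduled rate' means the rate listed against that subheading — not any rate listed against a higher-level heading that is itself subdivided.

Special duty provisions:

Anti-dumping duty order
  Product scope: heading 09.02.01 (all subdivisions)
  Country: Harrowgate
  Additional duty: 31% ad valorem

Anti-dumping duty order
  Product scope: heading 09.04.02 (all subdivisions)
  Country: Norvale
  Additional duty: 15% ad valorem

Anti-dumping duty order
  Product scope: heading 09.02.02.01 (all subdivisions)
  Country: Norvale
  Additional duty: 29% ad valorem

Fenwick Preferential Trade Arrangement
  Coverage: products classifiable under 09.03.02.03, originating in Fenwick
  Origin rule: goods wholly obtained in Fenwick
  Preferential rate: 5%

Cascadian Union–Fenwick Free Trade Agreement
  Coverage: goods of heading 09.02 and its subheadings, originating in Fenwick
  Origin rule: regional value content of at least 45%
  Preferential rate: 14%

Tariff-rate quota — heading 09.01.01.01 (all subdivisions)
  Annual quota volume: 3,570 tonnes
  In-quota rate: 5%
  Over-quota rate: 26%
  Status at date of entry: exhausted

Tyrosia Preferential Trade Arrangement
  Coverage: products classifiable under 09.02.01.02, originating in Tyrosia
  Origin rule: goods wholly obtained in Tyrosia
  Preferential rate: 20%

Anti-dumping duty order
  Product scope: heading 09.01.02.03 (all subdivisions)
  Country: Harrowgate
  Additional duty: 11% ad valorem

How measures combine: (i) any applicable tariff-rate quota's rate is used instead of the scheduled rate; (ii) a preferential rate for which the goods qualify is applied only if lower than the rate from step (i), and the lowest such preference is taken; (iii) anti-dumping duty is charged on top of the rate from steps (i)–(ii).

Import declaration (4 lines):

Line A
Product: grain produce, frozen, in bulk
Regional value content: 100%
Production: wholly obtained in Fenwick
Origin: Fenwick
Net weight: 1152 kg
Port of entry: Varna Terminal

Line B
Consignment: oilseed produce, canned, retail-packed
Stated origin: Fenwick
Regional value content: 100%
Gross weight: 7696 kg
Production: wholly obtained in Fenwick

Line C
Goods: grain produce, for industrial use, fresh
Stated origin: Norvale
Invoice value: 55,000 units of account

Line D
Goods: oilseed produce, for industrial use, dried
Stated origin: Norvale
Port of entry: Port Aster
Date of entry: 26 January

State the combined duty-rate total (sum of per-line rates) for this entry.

82%

Line A: grain → 09.02; frozen → 09.02.02; in bulk → 09.02.02.03. Scheduled 31%. Fenwick agreement on 09.03.02.03: 09.02.02.03 not covered; Fenwick agreement on 09.02: RVC ≥ 45% → 14% available; preferential 14%. → 14%.
Line B: oilseed → 09.01; canned → 09.01.02; retail-packed → 09.01.02.02. Scheduled 15%. Fenwick agreement on 09.03.02.03: 09.01.02.02 not covered; Fenwick agreement on 09.02: 09.01.02.02 not covered. → 15%.
Line C: grain → 09.02; fresh → 09.02.01; for industrial use → 09.02.01.01. Scheduled 33%. No special measure applies. → 33%.
Line D: oilseed → 09.01; dried → 09.01.03; for industrial use → 09.01.03.03. Scheduled 20%. No special measure applies. → 20%.
Sum: 14% + 15% + 33% + 20% = 82%.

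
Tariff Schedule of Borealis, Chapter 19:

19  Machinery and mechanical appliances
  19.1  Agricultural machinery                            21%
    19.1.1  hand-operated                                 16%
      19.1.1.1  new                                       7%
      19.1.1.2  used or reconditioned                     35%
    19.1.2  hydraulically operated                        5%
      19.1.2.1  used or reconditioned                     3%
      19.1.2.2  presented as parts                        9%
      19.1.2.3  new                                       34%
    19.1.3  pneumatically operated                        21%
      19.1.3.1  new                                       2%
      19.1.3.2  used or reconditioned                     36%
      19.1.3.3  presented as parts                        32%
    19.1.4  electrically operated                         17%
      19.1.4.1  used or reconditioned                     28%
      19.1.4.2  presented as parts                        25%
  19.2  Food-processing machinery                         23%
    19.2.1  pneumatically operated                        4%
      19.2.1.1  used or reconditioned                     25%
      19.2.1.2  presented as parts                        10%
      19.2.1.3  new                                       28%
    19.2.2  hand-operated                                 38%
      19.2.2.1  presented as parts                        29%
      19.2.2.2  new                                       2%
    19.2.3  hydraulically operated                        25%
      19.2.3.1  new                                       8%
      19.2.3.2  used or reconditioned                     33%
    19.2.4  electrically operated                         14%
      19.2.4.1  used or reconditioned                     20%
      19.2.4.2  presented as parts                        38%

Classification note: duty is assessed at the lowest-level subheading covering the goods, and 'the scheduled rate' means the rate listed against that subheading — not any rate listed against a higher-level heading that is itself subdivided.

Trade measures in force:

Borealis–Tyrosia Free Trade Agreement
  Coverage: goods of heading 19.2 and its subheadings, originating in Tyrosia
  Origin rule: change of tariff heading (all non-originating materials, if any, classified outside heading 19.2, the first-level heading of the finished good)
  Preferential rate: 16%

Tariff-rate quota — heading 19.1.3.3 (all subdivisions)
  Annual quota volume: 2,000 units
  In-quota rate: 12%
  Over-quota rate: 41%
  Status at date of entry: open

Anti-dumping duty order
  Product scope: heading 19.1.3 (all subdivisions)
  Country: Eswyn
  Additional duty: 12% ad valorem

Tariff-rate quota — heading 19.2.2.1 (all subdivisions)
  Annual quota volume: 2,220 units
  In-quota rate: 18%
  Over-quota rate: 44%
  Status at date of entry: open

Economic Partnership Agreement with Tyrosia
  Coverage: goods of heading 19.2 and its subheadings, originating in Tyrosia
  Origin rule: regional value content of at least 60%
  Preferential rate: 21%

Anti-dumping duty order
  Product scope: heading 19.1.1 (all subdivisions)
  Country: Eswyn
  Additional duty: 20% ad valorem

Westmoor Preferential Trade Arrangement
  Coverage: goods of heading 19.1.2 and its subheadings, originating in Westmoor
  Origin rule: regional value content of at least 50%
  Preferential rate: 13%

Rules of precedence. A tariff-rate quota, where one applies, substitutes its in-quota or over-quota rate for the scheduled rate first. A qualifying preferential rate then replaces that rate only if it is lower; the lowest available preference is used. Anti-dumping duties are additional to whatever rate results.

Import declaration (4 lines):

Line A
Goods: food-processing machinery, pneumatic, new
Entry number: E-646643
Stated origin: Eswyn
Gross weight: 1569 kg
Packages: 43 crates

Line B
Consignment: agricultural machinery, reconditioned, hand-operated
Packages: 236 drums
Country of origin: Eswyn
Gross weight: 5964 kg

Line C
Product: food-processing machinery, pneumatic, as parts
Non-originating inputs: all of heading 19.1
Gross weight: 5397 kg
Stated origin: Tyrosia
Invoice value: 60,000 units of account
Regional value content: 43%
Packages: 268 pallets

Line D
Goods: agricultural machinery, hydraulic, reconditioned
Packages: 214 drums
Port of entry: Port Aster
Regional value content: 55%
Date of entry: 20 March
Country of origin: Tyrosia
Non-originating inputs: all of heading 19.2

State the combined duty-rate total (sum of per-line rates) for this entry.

96%

Line A: food-processing → 19.2; pneumatic → 19.2.1; new → 19.2.1.3. Scheduled 28%. No special measure applies. → 28%.
Line B: agricultural → 19.1; hand-operated → 19.1.1; reconditioned → 19.1.1.2. Scheduled 35%. anti-dumping (Eswyn, 19.1.1): +20%; total 35% + 20% = 55%. → 55%.
Line C: food-processing → 19.2; pneumatic → 19.2.1; as parts → 19.2.1.2. Scheduled 10%. Tyrosia agreement on 19.2: CTH met → 16% available; Tyrosia agreement on 19.2: RVC < 60%; preference 16% not lower than 10% → no reduction. → 10%.
Line D: agricultural → 19.1; hydraulic → 19.1.2; reconditioned → 19.1.2.1. Scheduled 3%. Tyrosia agreement on 19.2: 19.1.2.1 not covered; Tyrosia agreement on 19.2: 19.1.2.1 not covered. → 3%.
Sum: 28% + 55% + 10% + 3% = 96%.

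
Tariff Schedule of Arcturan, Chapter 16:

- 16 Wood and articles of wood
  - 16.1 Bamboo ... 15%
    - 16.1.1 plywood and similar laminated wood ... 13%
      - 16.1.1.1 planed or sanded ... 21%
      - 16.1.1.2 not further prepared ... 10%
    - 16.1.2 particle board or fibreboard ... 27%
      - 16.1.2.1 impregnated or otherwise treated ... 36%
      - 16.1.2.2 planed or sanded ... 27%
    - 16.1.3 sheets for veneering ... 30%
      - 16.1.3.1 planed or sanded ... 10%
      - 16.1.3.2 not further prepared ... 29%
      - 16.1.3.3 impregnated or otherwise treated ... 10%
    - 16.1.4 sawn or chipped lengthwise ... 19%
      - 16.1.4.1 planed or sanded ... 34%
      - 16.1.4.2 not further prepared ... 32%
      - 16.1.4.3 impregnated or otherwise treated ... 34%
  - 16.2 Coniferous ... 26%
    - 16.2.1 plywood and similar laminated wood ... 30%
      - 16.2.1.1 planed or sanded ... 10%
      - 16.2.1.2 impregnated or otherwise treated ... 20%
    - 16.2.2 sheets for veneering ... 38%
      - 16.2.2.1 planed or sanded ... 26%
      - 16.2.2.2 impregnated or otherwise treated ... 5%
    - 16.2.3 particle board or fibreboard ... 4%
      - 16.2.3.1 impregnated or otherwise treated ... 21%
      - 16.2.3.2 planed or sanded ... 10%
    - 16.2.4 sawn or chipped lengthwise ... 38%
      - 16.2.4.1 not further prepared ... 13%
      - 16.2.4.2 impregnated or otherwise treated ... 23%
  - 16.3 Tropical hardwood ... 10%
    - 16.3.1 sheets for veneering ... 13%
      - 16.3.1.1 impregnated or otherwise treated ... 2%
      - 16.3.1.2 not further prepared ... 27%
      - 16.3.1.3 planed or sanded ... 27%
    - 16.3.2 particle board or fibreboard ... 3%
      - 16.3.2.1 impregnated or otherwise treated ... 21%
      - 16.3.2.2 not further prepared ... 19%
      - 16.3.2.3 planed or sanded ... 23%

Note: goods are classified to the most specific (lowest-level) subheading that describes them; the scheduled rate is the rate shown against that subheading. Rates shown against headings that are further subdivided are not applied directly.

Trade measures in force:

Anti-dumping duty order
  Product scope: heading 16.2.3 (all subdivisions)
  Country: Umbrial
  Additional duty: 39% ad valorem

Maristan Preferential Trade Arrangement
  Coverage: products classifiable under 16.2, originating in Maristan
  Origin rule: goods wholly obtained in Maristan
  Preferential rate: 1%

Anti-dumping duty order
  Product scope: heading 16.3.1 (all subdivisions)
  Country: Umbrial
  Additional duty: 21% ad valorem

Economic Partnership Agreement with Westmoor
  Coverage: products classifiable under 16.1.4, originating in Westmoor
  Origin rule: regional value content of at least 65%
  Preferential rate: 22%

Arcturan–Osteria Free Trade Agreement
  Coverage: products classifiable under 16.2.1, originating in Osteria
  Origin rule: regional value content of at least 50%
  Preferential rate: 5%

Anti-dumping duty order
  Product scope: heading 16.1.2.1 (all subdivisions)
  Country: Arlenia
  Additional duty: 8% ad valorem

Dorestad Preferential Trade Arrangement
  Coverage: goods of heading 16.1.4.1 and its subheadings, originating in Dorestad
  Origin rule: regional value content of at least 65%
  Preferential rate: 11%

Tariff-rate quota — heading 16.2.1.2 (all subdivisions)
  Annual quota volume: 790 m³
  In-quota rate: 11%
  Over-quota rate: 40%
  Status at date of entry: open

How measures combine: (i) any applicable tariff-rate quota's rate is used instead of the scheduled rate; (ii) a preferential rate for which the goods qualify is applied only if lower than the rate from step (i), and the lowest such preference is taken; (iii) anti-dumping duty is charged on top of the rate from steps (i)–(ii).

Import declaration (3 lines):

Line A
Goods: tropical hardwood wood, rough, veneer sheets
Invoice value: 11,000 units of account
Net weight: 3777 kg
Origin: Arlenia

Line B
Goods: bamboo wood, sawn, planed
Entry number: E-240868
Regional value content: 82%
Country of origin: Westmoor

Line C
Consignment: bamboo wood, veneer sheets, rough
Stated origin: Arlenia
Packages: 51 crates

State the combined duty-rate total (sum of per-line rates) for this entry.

78%

Line A: tropical hardwood → 16.3; veneer sheets → 16.3.1; rough → 16.3.1.2. Scheduled 27%. No special measure applies. → 27%.
Line B: bamboo → 16.1; sawn → 16.1.4; planed → 16.1.4.1. Scheduled 34%. Westmoor agreement on 16.1.4: RVC ≥ 65% → 22% available; preferential 22%. → 22%.
Line C: bamboo → 16.1; veneer sheets → 16.1.3; rough → 16.1.3.2. Scheduled 29%. No special measure applies. → 29%.
Sum: 27% + 22% + 29% = 78%.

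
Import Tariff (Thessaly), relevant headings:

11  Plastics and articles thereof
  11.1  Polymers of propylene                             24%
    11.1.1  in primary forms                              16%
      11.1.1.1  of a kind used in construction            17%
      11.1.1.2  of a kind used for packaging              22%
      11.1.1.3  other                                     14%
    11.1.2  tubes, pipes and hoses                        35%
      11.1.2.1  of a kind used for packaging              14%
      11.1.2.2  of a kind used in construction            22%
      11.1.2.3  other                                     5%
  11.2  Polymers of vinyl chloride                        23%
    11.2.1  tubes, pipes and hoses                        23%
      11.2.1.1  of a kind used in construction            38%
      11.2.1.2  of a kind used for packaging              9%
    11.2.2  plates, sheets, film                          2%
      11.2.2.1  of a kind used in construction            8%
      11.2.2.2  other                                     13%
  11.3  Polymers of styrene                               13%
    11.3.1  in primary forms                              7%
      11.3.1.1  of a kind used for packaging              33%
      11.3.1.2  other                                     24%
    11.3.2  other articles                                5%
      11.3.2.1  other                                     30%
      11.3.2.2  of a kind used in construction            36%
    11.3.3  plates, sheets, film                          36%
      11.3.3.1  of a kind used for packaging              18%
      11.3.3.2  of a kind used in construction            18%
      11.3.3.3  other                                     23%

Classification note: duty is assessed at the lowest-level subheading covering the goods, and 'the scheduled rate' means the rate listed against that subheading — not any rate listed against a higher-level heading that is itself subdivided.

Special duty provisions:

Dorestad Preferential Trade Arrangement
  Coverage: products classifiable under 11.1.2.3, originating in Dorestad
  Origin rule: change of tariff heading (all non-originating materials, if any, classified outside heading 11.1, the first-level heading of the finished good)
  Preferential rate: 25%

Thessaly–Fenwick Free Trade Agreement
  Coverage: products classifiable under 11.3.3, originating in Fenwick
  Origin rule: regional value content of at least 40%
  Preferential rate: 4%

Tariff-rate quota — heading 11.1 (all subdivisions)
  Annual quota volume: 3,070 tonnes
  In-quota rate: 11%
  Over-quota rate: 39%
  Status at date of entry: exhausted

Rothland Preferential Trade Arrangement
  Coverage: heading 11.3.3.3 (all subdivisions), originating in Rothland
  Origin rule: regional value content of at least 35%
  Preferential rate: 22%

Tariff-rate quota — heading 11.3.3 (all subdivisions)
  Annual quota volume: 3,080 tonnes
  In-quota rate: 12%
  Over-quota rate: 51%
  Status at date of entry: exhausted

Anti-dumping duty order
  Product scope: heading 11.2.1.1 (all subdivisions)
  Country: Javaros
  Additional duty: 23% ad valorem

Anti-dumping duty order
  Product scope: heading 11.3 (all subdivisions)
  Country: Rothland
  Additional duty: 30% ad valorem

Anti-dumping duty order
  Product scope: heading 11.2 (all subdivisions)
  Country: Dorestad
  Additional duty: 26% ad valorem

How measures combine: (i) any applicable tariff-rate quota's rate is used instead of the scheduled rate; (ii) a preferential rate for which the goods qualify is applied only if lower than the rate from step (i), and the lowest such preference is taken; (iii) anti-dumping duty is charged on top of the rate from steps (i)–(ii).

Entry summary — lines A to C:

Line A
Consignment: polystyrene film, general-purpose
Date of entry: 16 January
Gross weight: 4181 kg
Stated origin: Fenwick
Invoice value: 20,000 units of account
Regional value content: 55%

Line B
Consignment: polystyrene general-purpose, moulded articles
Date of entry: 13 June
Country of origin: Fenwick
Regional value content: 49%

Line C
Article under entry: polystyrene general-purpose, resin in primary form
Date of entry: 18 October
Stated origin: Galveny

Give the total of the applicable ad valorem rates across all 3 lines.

Line A: polystyrene → 11.3; film → 11.3.3; general-purpose → 11.3.3.3. Scheduled 23%. quota on 11.3.3 exhausted → over-quota 51%; Fenwick agreement on 11.3.3: RVC ≥ 40% → 4% available; preferential 4%. → 4%.
Line B: polystyrene → 11.3; moulded articles → 11.3.2; general-purpose → 11.3.2.1. Scheduled 30%. Fenwick agreement on 11.3.3: 11.3.2.1 not covered. → 30%.
Line C: polystyrene → 11.3; resin in primary form → 11.3.1; general-purpose → 11.3.1.2. Scheduled 24%. No special measure applies. → 24%.
Sum: 4% + 30% + 24% = 58%.

58%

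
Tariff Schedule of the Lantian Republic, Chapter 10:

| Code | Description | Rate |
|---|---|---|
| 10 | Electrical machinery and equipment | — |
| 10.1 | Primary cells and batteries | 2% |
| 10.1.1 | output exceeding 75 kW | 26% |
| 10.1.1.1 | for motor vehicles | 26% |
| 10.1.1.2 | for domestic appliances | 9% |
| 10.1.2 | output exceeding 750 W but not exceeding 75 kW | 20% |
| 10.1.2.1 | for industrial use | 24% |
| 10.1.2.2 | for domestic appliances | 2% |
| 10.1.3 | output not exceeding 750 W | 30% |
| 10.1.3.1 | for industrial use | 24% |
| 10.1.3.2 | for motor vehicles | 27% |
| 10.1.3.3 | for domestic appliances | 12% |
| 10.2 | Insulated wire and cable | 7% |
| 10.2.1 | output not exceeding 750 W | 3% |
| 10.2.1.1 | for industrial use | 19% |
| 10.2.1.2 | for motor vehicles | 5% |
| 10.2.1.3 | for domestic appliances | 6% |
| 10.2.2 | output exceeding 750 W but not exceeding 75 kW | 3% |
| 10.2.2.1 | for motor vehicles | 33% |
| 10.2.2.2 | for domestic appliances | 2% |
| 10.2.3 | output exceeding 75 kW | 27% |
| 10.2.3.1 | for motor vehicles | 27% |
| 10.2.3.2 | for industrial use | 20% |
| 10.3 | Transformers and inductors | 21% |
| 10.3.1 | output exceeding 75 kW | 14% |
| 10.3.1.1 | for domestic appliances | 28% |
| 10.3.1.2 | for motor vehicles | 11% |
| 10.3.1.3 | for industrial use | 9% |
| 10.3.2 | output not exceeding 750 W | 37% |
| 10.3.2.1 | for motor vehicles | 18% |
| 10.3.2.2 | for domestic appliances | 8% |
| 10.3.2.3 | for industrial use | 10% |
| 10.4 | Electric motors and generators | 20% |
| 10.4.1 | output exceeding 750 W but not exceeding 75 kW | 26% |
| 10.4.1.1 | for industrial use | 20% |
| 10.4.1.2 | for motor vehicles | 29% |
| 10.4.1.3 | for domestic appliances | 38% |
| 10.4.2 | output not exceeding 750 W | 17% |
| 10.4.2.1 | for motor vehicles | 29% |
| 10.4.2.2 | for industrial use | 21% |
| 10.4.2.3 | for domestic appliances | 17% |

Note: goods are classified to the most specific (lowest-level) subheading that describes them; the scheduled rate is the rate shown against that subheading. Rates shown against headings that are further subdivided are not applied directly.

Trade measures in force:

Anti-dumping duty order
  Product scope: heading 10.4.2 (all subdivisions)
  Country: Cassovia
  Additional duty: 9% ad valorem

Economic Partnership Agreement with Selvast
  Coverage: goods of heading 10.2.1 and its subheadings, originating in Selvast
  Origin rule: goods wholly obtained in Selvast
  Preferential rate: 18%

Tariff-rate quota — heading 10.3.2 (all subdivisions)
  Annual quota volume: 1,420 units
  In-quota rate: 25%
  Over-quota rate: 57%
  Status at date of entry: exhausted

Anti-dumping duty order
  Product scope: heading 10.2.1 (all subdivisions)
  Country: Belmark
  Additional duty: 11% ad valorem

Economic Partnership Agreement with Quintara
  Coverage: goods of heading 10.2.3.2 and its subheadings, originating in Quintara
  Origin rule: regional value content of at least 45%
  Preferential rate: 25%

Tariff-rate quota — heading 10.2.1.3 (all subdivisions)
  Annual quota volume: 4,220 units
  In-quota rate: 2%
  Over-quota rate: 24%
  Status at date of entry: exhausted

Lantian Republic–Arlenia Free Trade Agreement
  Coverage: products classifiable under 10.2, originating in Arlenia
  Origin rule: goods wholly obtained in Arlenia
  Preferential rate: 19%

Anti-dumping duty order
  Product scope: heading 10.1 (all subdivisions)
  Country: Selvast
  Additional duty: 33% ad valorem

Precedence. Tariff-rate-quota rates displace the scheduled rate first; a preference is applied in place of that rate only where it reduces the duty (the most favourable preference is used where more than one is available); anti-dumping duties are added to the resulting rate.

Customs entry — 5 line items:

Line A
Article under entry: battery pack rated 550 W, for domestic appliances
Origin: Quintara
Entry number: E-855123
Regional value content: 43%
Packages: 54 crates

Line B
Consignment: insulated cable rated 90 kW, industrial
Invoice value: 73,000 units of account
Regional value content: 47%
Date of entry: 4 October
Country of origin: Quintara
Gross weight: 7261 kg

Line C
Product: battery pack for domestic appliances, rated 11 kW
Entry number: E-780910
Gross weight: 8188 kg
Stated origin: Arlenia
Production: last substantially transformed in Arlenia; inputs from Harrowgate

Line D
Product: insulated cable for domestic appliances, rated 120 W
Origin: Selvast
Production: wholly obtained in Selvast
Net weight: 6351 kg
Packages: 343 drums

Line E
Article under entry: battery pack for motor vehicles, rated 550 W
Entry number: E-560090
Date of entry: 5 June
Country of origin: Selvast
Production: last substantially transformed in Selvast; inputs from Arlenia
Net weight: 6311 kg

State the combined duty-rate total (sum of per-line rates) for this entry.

112%

Line A: battery pack → 10.1; rated 550 W → 10.1.3; for domestic appliances → 10.1.3.3. Scheduled 12%. Quintara agreement on 10.2.3.2: 10.1.3.3 not covered. → 12%.
Line B: insulated cable → 10.2; rated 90 kW → 10.2.3; industrial → 10.2.3.2. Scheduled 20%. Quintara agreement on 10.2.3.2: RVC ≥ 45% → 25% available; preference 25% not lower than 20% → no reduction. → 20%.
Line C: battery pack → 10.1; rated 11 kW → 10.1.2; for domestic appliances → 10.1.2.2. Scheduled 2%. Arlenia agreement on 10.2: 10.1.2.2 not covered. → 2%.
Line D: insulated cable → 10.2; rated 120 W → 10.2.1; for domestic appliances → 10.2.1.3. Scheduled 6%. quota on 10.2.1.3 exhausted → over-quota 24%; Selvast agreement on 10.2.1: wholly obtained → 18% available; preferential 18%. → 18%.
Line E: battery pack → 10.1; rated 550 W → 10.1.3; for motor vehicles → 10.1.3.2. Scheduled 27%. Selvast agreement on 10.2.1: 10.1.3.2 not covered; anti-dumping (Selvast, 10.1): +33%; total 27% + 33% = 60%. → 60%.
Sum: 12% + 20% + 2% + 18% + 60% = 112%.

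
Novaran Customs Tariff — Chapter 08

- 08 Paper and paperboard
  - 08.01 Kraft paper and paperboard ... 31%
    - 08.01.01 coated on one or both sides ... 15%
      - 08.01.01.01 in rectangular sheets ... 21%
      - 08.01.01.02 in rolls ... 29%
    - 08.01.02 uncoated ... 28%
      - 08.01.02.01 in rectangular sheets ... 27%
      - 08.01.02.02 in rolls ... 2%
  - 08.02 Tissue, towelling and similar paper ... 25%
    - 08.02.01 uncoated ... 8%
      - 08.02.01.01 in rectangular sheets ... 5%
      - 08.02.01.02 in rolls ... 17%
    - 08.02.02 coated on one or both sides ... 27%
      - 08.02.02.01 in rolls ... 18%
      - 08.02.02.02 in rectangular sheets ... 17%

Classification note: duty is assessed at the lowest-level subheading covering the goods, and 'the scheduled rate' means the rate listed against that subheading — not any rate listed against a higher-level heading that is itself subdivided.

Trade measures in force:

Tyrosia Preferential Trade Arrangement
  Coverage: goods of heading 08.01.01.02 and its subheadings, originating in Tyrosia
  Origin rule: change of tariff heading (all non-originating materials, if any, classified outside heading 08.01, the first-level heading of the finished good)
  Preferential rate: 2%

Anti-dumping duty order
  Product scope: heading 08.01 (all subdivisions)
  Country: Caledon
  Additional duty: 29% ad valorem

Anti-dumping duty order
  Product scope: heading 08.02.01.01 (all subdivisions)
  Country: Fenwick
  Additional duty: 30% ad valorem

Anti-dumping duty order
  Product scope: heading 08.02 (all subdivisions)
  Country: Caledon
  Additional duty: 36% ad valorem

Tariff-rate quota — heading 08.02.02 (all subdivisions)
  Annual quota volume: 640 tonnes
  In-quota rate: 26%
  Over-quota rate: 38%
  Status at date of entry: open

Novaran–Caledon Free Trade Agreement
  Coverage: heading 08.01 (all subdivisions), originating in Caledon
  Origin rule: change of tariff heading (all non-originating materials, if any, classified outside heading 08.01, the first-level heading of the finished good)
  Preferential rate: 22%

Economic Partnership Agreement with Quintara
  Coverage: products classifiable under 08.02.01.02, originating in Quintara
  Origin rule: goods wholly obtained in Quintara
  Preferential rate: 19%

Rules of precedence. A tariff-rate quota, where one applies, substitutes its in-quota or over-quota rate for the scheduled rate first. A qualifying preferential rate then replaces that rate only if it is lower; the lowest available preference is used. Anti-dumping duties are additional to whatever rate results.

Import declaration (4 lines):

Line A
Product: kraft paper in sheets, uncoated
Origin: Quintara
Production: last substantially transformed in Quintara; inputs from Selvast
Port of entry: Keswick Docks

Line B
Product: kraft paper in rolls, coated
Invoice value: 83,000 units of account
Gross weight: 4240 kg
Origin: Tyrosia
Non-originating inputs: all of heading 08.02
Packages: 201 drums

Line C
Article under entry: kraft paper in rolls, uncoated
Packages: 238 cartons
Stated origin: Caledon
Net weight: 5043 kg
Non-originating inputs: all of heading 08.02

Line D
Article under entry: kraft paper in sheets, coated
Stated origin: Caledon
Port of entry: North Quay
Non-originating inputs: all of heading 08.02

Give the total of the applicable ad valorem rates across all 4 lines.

Line A: kraft paper → 08.01; uncoated → 08.01.02; in sheets → 08.01.02.01. Scheduled 27%. Quintara agreement on 08.02.01.02: 08.01.02.01 not covered. → 27%.
Line B: kraft paper → 08.01; coated → 08.01.01; in rolls → 08.01.01.02. Scheduled 29%. Tyrosia agreement on 08.01.01.02: CTH met → 2% available; preferential 2%. → 2%.
Line C: kraft paper → 08.01; uncoated → 08.01.02; in rolls → 08.01.02.02. Scheduled 2%. Caledon agreement on 08.01: CTH met → 22% available; preference 22% not lower than 2% → no reduction; anti-dumping (Caledon, 08.01): +29%; total 2% + 29% = 31%. → 31%.
Line D: kraft paper → 08.01; coated → 08.01.01; in sheets → 08.01.01.01. Scheduled 21%. Caledon agreement on 08.01: CTH met → 22% available; preference 22% not lower than 21% → no reduction; anti-dumping (Caledon, 08.01): +29%; total 21% + 29% = 50%. → 50%.
Sum: 27% + 2% + 31% + 50% = 110%.

110%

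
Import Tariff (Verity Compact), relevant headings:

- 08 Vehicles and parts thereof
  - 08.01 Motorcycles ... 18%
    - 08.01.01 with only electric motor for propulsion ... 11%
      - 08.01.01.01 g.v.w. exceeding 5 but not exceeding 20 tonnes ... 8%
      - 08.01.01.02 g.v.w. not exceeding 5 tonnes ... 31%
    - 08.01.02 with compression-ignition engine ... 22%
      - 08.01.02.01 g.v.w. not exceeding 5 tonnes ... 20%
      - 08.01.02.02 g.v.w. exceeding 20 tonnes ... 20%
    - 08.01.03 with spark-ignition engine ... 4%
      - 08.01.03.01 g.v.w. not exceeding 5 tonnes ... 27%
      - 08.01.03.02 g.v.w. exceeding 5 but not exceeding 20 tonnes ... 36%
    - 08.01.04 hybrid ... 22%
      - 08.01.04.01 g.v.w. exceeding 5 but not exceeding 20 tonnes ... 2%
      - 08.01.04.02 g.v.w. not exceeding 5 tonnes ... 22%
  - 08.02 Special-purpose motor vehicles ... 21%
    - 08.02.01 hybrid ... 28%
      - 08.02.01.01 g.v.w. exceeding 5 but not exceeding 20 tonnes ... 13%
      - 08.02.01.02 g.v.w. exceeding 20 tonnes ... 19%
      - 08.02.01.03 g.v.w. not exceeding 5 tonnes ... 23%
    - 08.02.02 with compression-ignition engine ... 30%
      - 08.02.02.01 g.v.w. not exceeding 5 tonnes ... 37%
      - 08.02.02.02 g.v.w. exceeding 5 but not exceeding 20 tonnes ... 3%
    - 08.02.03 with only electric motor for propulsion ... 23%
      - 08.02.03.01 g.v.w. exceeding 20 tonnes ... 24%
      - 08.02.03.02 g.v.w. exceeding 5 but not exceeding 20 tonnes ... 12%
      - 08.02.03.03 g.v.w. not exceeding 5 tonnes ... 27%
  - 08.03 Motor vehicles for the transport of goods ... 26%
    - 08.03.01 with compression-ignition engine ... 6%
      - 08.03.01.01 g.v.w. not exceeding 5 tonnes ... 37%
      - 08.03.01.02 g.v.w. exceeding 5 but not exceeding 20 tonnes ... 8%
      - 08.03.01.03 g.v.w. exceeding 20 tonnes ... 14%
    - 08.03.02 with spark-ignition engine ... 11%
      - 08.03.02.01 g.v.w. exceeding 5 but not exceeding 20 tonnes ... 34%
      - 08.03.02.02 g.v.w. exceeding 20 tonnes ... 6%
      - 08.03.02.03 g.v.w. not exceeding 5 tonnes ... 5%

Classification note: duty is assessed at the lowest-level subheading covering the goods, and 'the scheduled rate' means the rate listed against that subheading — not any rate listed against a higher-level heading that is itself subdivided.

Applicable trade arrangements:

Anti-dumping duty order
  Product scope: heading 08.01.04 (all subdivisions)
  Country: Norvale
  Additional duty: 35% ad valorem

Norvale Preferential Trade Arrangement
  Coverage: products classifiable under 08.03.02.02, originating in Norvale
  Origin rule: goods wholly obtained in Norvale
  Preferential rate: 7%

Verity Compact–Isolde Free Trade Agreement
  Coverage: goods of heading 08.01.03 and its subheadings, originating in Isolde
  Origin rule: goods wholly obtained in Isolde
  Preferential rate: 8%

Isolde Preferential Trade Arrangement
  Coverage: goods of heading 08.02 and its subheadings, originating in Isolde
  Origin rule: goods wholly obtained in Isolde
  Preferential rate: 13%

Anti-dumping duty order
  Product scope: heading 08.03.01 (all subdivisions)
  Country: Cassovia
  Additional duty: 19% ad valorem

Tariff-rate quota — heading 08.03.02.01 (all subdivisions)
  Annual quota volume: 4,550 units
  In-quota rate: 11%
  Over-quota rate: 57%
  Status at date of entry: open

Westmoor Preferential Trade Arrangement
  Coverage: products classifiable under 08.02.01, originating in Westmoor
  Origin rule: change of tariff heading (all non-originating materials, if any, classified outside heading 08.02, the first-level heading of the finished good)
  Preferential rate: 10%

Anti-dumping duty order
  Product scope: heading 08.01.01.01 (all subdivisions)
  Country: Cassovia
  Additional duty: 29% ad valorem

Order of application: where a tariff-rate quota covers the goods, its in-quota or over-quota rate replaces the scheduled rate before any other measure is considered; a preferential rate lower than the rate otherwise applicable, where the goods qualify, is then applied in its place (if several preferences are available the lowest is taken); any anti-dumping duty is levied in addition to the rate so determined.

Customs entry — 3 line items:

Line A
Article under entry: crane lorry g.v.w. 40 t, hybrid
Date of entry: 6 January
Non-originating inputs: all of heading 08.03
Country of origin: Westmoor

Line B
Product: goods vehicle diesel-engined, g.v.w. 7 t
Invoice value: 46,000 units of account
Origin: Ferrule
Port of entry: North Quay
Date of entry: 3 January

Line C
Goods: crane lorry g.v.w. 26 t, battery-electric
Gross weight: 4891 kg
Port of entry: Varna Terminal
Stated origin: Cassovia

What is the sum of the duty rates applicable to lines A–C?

42%

Line A: crane lorry → 08.02; hybrid → 08.02.01; g.v.w. 40 t → 08.02.01.02. Scheduled 19%. Westmoor agreement on 08.02.01: CTH met → 10% available; preferential 10%. → 10%.
Line B: goods vehicle → 08.03; diesel-engined → 08.03.01; g.v.w. 7 t → 08.03.01.02. Scheduled 8%. No special measure applies. → 8%.
Line C: crane lorry → 08.02; battery-electric → 08.02.03; g.v.w. 26 t → 08.02.03.01. Scheduled 24%. No special measure applies. → 24%.
Sum: 10% + 8% + 24% = 42%.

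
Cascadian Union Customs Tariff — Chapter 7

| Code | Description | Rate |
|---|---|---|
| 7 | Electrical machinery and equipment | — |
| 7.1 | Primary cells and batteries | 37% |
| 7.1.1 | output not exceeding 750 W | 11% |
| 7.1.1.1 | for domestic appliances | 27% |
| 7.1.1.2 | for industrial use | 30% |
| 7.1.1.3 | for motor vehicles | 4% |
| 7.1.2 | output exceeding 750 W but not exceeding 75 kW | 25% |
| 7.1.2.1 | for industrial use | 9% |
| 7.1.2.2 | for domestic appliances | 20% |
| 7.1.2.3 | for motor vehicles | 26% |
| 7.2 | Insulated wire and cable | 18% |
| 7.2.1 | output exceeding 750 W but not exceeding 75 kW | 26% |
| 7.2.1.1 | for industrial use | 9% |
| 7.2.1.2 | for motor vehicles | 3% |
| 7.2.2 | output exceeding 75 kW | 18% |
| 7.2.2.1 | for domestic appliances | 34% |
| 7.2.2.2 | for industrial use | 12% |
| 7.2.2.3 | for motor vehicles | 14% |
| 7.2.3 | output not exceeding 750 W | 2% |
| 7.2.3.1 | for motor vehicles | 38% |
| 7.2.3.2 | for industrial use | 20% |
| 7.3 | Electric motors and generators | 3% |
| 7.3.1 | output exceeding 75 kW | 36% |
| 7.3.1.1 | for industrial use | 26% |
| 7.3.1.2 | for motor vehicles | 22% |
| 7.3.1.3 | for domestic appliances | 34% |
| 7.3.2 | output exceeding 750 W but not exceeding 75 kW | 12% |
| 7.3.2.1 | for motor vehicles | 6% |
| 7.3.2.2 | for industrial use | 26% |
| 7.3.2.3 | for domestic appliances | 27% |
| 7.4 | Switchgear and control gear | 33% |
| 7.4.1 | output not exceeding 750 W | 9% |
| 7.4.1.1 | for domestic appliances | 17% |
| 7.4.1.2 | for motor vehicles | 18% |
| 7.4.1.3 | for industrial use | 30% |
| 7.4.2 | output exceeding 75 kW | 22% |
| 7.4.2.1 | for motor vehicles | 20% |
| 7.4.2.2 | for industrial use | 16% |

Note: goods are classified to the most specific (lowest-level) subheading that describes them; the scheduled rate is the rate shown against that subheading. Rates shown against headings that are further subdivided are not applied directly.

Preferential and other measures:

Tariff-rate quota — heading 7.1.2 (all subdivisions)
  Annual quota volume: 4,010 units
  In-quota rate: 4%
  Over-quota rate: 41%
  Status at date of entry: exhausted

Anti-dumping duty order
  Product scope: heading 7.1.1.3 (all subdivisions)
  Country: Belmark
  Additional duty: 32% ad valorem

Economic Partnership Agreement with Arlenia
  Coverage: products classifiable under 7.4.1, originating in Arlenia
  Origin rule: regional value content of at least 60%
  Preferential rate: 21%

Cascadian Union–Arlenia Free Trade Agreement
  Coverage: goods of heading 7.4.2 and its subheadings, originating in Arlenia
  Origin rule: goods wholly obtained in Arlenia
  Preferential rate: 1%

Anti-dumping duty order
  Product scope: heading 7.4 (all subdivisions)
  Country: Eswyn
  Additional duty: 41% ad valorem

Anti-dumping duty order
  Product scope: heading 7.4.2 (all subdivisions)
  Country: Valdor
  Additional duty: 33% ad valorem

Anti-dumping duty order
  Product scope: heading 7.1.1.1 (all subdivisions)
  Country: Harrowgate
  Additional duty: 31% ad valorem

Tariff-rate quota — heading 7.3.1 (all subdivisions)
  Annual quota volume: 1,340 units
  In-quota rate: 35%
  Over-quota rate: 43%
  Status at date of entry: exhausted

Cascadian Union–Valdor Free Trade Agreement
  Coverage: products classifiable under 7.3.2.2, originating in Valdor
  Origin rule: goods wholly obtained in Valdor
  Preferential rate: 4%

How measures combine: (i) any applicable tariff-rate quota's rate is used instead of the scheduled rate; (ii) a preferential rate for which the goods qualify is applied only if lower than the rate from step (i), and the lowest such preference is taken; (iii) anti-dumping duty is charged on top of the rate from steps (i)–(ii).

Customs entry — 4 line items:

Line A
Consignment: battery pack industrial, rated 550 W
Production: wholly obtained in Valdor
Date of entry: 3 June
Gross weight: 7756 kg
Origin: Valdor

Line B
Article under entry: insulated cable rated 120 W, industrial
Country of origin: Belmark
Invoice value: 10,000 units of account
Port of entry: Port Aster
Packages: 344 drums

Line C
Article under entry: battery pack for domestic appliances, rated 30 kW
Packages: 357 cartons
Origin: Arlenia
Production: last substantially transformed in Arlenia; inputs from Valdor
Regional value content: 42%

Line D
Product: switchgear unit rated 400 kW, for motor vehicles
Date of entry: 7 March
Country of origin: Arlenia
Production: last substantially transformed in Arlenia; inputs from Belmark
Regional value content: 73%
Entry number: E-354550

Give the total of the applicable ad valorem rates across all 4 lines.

111%

Line A: battery pack → 7.1; rated 550 W → 7.1.1; industrial → 7.1.1.2. Scheduled 30%. Valdor agreement on 7.3.2.2: 7.1.1.2 not covered. → 30%.
Line B: insulated cable → 7.2; rated 120 W → 7.2.3; industrial → 7.2.3.2. Scheduled 20%. No special measure applies. → 20%.
Line C: battery pack → 7.1; rated 30 kW → 7.1.2; for domestic appliances → 7.1.2.2. Scheduled 20%. quota on 7.1.2 exhausted → over-quota 41%; Arlenia agreement on 7.4.1: 7.1.2.2 not covered; Arlenia agreement on 7.4.2: 7.1.2.2 not covered. → 41%.
Line D: switchgear unit → 7.4; rated 400 kW → 7.4.2; for motor vehicles → 7.4.2.1. Scheduled 20%. Arlenia agreement on 7.4.1: 7.4.2.1 not covered; Arlenia agreement on 7.4.2: not wholly obtained. → 20%.
Sum: 30% + 20% + 41% + 20% = 111%.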